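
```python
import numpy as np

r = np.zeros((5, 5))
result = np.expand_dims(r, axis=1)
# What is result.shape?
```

(5, 1, 5)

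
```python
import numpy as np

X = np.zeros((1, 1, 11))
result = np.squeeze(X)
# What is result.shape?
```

(11,)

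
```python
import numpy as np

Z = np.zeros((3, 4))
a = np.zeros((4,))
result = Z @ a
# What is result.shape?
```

(3,)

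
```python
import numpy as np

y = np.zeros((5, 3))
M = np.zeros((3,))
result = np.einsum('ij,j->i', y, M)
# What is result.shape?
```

(5,)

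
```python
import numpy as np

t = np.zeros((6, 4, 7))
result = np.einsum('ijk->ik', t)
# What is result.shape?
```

(6, 7)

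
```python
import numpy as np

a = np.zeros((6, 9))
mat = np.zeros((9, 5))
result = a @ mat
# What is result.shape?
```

(6, 5)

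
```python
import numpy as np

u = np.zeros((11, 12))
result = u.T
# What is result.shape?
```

(12, 11)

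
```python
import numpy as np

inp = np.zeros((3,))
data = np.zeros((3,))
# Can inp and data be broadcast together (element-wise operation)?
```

Yes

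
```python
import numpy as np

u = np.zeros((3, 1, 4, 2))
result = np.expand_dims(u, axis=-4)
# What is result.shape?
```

(3, 1, 1, 4, 2)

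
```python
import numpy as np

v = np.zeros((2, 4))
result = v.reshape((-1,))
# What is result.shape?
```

(8,)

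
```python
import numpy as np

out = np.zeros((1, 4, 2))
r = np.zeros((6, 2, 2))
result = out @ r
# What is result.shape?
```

(6, 4, 2)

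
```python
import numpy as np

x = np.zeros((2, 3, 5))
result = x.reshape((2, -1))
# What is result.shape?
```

(2, 15)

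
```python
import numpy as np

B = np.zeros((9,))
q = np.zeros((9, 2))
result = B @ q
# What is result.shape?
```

(2,)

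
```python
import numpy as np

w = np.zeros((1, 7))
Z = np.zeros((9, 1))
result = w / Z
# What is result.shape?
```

(9, 7)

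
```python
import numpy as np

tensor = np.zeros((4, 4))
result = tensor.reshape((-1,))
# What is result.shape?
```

(16,)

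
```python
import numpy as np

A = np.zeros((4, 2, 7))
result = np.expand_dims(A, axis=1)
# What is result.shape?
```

(4, 1, 2, 7)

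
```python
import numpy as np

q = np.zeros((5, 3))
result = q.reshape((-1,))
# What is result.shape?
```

(15,)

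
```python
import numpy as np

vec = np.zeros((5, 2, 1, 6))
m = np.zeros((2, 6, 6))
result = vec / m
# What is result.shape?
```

(5, 2, 6, 6)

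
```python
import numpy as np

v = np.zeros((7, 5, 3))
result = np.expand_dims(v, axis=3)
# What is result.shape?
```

(7, 5, 3, 1)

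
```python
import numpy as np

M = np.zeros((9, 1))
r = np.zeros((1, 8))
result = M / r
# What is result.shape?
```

(9, 8)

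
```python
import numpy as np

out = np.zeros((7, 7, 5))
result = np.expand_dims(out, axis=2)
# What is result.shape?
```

(7, 7, 1, 5)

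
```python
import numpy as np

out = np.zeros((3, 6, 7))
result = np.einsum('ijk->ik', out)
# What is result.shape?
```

(3, 7)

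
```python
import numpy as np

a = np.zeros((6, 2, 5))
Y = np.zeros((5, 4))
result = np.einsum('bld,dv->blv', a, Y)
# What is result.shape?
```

(6, 2, 4)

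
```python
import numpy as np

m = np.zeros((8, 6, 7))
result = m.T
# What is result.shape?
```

(7, 6, 8)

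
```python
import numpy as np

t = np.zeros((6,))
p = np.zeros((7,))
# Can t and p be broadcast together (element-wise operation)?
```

No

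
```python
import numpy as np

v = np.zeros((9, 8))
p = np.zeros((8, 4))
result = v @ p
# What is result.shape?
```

(9, 4)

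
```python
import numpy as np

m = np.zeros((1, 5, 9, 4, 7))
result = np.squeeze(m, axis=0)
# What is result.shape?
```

(5, 9, 4, 7)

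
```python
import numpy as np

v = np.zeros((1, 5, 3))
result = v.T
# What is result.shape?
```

(3, 5, 1)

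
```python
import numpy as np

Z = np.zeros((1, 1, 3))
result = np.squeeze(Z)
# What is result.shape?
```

(3,)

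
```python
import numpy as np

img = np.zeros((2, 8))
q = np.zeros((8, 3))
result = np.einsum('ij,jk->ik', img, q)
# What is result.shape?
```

(2, 3)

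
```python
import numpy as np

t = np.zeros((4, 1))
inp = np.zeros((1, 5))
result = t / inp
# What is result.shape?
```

(4, 5)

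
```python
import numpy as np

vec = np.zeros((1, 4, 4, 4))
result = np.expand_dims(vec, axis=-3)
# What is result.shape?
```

(1, 4, 1, 4, 4)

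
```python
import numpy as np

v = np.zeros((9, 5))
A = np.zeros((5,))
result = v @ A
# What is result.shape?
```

(9,)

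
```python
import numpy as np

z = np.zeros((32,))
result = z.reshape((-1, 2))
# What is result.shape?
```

(16, 2)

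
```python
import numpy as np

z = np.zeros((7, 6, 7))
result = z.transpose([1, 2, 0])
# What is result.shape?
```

(6, 7, 7)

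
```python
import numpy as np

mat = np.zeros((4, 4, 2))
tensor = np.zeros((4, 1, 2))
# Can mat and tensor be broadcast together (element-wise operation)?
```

Yes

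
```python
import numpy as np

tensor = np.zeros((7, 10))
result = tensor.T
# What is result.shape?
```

(10, 7)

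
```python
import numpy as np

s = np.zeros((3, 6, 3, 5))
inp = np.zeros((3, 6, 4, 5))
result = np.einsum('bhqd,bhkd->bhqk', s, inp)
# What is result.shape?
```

(3, 6, 3, 4)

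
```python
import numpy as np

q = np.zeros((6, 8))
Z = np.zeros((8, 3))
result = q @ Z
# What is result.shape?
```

(6, 3)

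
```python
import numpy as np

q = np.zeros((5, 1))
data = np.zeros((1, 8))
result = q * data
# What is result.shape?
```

(5, 8)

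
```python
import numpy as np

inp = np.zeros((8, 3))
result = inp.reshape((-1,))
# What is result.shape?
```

(24,)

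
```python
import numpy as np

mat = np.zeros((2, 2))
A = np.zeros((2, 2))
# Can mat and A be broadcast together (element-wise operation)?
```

Yes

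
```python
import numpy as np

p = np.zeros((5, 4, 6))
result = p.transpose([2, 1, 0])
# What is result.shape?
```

(6, 4, 5)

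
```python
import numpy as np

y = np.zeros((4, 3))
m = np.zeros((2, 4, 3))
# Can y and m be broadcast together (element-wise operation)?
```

Yes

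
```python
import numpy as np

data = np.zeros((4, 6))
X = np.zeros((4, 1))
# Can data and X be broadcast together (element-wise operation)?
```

Yes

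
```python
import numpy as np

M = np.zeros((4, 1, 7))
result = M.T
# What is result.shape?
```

(7, 1, 4)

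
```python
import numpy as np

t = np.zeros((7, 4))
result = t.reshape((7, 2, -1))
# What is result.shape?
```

(7, 2, 2)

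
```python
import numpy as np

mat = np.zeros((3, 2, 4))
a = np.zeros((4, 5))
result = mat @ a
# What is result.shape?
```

(3, 2, 5)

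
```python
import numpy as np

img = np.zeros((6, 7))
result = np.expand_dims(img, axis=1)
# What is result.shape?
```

(6, 1, 7)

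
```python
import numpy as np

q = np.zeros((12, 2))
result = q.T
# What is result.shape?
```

(2, 12)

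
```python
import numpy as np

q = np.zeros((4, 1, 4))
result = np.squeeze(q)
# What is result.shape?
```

(4, 4)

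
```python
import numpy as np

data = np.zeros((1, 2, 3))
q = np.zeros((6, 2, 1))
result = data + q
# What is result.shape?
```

(6, 2, 3)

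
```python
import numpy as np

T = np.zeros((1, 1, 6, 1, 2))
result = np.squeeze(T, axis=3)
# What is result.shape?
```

(1, 1, 6, 2)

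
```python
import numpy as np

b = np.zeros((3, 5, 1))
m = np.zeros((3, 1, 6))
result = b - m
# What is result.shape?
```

(3, 5, 6)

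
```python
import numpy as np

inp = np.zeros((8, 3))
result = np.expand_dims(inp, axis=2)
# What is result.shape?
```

(8, 3, 1)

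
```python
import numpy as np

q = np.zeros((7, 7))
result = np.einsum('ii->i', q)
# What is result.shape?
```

(7,)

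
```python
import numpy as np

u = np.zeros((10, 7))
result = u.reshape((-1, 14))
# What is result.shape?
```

(5, 14)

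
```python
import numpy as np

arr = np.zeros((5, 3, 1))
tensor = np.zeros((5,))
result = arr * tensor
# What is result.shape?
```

(5, 3, 5)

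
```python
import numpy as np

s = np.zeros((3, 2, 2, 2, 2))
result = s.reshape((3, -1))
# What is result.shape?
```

(3, 16)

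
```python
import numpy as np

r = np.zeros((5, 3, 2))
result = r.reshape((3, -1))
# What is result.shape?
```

(3, 10)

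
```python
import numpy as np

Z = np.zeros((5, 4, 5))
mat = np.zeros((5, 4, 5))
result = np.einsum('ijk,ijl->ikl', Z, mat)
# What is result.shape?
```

(5, 5, 5)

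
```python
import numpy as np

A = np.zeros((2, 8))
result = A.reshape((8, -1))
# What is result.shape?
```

(8, 2)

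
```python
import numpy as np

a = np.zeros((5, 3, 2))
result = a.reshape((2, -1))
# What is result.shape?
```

(2, 15)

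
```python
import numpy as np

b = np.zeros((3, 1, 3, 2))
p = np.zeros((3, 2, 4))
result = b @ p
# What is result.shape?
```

(3, 3, 3, 4)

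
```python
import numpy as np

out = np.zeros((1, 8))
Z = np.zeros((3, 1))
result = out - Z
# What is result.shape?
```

(3, 8)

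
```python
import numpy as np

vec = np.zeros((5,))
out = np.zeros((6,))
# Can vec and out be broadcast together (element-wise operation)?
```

No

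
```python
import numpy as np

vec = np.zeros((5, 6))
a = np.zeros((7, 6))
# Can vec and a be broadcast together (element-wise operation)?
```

No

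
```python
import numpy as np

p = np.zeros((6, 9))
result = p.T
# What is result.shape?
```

(9, 6)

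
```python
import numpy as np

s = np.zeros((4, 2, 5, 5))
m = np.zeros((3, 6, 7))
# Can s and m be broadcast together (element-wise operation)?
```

No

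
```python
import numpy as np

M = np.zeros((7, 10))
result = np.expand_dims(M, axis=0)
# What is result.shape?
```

(1, 7, 10)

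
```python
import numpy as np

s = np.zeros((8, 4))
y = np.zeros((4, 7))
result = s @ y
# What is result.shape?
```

(8, 7)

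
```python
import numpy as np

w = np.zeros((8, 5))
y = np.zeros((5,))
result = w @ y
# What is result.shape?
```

(8,)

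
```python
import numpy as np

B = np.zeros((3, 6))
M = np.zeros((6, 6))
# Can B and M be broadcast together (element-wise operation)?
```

No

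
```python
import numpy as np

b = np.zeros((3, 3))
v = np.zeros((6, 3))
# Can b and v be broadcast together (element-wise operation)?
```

No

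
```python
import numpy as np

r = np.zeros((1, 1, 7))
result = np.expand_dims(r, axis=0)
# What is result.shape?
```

(1, 1, 1, 7)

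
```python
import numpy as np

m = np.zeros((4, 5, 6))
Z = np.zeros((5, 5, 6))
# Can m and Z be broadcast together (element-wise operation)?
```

No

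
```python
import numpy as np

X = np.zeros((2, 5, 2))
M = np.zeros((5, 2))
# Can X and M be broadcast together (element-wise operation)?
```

Yes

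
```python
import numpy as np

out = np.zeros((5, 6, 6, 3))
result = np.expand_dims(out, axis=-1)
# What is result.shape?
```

(5, 6, 6, 3, 1)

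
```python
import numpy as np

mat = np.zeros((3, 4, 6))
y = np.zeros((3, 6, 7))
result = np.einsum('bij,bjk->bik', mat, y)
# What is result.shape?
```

(3, 4, 7)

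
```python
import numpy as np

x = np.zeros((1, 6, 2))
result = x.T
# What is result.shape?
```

(2, 6, 1)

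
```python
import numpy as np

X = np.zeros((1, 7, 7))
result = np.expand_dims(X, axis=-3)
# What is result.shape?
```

(1, 1, 7, 7)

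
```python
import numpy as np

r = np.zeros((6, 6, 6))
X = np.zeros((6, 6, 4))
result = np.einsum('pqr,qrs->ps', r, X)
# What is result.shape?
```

(6, 4)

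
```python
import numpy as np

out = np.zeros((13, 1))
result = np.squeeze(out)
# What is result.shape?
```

(13,)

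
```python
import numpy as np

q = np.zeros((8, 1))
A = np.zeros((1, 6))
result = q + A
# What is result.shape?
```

(8, 6)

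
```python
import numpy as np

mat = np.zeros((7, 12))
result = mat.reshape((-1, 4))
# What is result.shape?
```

(21, 4)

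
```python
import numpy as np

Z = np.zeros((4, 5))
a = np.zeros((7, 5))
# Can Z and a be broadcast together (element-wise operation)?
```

No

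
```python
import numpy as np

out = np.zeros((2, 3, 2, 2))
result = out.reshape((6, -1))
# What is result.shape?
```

(6, 4)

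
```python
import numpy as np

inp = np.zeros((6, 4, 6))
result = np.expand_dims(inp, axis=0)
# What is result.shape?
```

(1, 6, 4, 6)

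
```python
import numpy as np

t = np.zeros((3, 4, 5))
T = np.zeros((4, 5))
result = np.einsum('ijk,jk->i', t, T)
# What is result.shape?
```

(3,)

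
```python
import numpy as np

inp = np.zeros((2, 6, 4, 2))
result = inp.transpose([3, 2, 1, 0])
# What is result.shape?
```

(2, 4, 6, 2)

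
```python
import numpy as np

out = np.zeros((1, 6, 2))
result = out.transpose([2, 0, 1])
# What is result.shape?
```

(2, 1, 6)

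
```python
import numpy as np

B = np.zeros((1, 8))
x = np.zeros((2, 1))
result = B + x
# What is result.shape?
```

(2, 8)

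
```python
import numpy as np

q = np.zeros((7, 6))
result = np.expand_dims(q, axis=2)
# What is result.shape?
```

(7, 6, 1)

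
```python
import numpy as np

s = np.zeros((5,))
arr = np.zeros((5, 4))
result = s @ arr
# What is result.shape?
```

(4,)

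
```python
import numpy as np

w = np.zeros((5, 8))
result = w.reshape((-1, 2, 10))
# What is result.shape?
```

(2, 2, 10)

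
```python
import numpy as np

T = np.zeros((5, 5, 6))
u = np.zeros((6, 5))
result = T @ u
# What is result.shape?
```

(5, 5, 5)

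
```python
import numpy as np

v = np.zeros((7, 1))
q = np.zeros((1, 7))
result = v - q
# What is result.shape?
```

(7, 7)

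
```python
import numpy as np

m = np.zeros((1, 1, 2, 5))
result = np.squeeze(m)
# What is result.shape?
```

(2, 5)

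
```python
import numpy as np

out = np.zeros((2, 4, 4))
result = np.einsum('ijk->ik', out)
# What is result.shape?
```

(2, 4)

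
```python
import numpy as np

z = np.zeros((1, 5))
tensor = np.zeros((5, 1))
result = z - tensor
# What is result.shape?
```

(5, 5)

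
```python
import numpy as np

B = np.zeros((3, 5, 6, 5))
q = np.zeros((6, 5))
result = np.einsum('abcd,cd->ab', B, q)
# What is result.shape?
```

(3, 5)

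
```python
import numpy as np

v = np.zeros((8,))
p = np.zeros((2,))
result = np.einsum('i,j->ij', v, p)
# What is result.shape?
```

(8, 2)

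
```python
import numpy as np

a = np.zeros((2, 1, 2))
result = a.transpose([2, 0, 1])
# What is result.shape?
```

(2, 2, 1)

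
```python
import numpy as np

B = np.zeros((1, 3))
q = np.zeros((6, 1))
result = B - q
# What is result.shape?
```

(6, 3)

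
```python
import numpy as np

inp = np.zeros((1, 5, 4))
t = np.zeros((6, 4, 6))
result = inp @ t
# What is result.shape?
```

(6, 5, 6)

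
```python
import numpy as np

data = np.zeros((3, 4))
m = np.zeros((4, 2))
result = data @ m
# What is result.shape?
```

(3, 2)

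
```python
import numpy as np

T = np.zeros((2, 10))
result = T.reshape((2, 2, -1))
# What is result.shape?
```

(2, 2, 5)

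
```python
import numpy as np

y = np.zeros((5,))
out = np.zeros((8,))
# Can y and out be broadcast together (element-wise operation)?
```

No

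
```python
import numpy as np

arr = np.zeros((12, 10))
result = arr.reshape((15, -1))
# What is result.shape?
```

(15, 8)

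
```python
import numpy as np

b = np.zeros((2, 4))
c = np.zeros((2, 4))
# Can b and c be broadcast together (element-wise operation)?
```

Yes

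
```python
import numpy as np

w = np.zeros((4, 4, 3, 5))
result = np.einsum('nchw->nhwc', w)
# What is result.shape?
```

(4, 3, 5, 4)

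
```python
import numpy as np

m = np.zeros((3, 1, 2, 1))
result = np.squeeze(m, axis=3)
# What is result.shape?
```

(3, 1, 2)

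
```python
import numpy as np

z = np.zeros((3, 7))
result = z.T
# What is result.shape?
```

(7, 3)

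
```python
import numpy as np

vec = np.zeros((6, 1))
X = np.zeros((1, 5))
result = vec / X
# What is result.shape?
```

(6, 5)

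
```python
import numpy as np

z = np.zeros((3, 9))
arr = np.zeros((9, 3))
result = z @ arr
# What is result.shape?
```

(3, 3)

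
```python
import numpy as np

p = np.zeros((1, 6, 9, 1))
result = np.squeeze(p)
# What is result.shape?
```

(6, 9)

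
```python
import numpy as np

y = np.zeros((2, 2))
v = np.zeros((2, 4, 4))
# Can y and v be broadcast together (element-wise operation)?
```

No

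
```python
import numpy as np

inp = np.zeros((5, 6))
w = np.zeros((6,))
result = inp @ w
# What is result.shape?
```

(5,)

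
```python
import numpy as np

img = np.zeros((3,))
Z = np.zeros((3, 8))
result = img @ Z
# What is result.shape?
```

(8,)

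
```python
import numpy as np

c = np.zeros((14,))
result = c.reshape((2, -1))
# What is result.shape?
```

(2, 7)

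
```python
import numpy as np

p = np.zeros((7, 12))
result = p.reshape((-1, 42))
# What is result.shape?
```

(2, 42)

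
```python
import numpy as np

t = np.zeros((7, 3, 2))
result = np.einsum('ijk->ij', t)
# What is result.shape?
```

(7, 3)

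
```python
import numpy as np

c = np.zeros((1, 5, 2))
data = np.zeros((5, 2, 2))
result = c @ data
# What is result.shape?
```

(5, 5, 2)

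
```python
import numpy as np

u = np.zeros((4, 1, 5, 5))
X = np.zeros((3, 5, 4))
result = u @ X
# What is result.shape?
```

(4, 3, 5, 4)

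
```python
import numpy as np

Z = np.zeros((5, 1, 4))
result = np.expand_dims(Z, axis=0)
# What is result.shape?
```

(1, 5, 1, 4)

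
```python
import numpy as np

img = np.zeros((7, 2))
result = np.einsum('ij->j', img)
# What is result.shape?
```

(2,)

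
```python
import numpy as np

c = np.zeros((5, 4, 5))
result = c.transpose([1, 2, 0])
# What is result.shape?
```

(4, 5, 5)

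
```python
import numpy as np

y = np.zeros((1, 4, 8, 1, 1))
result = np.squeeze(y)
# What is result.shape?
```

(4, 8)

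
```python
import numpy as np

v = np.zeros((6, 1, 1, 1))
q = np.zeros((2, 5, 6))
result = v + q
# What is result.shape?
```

(6, 2, 5, 6)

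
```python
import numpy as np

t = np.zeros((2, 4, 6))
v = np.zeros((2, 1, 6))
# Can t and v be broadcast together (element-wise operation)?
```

Yes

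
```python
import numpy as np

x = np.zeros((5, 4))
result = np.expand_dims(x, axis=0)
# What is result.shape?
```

(1, 5, 4)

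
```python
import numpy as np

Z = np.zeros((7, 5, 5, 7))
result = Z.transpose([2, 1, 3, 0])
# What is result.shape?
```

(5, 5, 7, 7)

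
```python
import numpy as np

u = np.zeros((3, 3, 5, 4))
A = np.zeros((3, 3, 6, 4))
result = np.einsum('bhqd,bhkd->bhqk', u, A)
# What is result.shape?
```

(3, 3, 5, 6)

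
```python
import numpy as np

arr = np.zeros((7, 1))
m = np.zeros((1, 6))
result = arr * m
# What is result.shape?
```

(7, 6)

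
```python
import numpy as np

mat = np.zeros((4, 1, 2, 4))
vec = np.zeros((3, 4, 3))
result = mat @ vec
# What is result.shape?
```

(4, 3, 2, 3)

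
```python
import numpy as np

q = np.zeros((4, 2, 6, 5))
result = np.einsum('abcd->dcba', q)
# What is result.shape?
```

(5, 6, 2, 4)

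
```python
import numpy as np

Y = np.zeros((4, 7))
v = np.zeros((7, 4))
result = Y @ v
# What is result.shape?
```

(4, 4)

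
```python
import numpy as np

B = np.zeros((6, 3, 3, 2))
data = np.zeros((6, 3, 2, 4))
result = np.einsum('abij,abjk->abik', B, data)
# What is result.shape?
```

(6, 3, 3, 4)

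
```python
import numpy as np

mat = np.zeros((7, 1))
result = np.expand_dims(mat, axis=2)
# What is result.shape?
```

(7, 1, 1)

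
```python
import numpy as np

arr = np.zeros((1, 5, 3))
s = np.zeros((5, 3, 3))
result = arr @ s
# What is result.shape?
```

(5, 5, 3)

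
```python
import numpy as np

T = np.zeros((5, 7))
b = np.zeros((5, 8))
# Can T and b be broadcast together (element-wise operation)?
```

No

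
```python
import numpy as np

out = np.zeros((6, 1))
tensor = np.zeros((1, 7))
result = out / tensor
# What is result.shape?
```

(6, 7)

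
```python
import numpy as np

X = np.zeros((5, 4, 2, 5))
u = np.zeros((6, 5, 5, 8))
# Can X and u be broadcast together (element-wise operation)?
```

No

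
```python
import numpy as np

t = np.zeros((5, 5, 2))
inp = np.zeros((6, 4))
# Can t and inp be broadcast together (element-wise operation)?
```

No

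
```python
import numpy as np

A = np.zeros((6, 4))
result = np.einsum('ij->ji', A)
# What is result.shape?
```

(4, 6)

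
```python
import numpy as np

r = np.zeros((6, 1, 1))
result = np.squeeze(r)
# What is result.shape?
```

(6,)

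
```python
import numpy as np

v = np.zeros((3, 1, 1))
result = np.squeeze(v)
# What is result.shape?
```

(3,)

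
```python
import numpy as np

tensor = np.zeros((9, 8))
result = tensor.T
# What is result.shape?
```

(8, 9)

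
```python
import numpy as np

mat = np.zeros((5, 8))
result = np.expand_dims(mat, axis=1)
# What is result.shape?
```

(5, 1, 8)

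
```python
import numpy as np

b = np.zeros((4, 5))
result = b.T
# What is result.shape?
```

(5, 4)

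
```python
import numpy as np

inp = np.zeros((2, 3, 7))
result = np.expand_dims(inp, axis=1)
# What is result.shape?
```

(2, 1, 3, 7)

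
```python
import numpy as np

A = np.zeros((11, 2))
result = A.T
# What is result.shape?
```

(2, 11)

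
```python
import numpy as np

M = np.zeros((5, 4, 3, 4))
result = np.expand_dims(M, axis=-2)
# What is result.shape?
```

(5, 4, 3, 1, 4)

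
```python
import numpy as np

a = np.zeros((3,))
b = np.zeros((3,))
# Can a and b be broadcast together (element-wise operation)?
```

Yes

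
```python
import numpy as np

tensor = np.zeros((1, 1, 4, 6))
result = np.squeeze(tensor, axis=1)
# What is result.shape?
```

(1, 4, 6)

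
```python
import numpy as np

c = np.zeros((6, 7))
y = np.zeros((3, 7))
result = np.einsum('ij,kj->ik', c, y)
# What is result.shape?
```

(6, 3)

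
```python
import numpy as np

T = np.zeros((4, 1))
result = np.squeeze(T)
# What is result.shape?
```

(4,)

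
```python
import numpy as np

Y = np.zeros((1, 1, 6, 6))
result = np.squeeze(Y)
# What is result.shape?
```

(6, 6)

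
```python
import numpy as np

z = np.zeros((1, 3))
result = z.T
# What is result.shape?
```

(3, 1)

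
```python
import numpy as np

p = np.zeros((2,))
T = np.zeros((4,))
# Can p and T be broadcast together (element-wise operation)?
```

No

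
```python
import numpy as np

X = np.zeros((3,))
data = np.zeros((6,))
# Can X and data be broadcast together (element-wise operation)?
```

No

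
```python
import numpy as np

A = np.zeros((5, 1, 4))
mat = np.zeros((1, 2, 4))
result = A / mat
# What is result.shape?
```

(5, 2, 4)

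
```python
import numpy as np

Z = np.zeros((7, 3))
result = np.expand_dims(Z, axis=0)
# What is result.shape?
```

(1, 7, 3)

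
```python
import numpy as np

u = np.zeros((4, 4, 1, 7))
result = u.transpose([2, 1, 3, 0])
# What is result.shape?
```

(1, 4, 7, 4)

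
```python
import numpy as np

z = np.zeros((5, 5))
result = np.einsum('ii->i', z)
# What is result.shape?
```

(5,)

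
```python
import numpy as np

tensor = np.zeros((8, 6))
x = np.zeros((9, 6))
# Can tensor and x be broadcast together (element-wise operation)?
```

No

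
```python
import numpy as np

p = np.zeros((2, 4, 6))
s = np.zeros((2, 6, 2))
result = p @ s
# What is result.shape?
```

(2, 4, 2)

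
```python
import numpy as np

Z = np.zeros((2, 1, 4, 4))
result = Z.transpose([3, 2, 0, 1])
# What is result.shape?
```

(4, 4, 2, 1)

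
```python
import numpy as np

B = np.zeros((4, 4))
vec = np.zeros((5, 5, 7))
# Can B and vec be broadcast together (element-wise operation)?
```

No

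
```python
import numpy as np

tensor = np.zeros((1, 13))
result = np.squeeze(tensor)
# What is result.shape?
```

(13,)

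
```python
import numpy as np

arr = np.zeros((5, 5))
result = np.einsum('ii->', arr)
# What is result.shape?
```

()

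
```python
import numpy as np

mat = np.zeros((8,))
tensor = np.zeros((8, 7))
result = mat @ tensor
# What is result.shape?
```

(7,)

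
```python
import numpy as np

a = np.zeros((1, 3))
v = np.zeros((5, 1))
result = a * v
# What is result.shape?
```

(5, 3)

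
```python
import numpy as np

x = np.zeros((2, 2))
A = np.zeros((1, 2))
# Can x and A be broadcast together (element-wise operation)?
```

Yes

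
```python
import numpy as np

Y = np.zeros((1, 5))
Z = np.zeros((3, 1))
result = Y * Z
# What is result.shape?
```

(3, 5)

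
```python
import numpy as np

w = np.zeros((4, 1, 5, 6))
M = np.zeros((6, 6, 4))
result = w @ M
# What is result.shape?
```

(4, 6, 5, 4)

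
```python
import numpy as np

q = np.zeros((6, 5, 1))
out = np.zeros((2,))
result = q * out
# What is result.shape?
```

(6, 5, 2)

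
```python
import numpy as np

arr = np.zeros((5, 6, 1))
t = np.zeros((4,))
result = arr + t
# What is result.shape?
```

(5, 6, 4)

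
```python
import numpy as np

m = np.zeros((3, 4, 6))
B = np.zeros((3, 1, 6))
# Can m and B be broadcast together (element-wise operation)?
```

Yes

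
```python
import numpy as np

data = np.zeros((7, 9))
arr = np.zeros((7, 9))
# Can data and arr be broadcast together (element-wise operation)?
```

Yes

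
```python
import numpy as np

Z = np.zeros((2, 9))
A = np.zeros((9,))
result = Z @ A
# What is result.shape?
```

(2,)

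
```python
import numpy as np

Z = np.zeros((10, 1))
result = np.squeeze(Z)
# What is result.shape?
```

(10,)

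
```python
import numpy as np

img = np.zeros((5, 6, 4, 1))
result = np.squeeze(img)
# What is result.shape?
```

(5, 6, 4)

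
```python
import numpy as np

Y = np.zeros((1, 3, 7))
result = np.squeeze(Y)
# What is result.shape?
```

(3, 7)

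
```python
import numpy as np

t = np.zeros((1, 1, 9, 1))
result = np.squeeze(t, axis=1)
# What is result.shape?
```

(1, 9, 1)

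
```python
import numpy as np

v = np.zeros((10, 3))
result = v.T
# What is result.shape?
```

(3, 10)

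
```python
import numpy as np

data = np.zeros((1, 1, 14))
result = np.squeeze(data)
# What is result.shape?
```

(14,)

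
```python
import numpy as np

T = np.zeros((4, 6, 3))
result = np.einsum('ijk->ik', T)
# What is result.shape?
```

(4, 3)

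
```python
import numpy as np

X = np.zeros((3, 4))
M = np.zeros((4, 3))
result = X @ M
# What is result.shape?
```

(3, 3)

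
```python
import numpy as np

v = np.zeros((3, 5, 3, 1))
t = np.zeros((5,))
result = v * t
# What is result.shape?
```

(3, 5, 3, 5)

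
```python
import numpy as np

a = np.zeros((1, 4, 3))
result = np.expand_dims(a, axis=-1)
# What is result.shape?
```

(1, 4, 3, 1)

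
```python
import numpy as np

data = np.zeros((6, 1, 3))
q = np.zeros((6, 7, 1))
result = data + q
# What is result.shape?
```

(6, 7, 3)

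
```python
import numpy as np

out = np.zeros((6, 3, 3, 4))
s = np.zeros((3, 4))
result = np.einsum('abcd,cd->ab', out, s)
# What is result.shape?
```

(6, 3)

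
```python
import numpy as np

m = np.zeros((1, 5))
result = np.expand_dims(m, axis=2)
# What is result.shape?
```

(1, 5, 1)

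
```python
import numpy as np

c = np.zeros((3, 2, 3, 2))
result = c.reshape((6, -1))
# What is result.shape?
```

(6, 6)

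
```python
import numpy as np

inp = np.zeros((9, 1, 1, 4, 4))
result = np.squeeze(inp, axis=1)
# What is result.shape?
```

(9, 1, 4, 4)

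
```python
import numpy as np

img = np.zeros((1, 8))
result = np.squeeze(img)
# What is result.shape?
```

(8,)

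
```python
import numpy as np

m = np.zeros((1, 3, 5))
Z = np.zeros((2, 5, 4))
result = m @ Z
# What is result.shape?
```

(2, 3, 4)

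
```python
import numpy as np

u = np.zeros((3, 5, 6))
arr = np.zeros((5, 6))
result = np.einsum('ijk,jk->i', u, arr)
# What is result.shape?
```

(3,)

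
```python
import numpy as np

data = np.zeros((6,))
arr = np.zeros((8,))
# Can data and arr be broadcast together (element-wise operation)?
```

No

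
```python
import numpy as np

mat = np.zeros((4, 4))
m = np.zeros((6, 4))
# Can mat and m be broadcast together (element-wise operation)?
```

No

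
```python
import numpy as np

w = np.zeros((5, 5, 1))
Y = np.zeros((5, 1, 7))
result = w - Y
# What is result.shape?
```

(5, 5, 7)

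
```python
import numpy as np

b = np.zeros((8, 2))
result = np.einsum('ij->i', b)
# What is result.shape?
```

(8,)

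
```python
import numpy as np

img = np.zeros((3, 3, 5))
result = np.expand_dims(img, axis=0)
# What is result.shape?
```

(1, 3, 3, 5)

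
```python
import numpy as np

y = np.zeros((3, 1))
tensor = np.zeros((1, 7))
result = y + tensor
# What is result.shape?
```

(3, 7)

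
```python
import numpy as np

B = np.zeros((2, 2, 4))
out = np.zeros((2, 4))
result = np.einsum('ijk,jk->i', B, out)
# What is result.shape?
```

(2,)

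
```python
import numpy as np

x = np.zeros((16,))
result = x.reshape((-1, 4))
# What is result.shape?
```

(4, 4)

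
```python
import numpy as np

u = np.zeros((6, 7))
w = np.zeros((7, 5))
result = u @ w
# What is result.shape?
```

(6, 5)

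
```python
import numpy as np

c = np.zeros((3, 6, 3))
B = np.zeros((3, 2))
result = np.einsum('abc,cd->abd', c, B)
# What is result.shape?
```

(3, 6, 2)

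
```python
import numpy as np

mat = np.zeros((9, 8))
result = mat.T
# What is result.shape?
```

(8, 9)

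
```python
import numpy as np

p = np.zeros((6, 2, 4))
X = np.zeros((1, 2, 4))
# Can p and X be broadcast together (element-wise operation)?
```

Yes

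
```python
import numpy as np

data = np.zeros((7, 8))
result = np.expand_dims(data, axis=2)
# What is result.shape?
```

(7, 8, 1)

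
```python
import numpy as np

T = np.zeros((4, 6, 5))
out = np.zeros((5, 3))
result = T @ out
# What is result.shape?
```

(4, 6, 3)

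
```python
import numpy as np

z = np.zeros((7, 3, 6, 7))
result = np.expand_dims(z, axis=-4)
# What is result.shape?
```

(7, 1, 3, 6, 7)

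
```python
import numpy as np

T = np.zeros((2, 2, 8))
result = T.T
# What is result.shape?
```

(8, 2, 2)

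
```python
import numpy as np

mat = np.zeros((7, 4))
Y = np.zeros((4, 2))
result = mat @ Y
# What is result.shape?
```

(7, 2)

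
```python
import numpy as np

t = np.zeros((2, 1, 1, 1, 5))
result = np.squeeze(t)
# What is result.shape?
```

(2, 5)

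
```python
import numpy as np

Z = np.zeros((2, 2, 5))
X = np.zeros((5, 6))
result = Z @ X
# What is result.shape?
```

(2, 2, 6)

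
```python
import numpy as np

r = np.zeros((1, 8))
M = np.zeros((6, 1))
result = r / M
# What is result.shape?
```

(6, 8)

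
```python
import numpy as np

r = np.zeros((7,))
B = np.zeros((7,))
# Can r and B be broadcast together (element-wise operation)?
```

Yes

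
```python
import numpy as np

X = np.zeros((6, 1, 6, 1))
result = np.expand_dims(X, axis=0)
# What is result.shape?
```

(1, 6, 1, 6, 1)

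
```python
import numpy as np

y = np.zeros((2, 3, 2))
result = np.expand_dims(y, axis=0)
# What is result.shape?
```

(1, 2, 3, 2)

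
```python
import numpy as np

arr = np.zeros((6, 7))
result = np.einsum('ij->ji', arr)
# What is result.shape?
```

(7, 6)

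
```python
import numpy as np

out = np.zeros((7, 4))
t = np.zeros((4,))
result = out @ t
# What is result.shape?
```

(7,)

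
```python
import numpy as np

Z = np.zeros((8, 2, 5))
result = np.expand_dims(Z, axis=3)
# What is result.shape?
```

(8, 2, 5, 1)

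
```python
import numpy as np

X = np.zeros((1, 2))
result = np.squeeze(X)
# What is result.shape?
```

(2,)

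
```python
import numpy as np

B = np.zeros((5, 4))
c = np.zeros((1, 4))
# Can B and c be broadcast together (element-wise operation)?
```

Yes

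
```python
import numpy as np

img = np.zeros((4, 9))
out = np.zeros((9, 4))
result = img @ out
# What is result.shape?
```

(4, 4)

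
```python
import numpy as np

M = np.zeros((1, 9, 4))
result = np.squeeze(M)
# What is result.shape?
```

(9, 4)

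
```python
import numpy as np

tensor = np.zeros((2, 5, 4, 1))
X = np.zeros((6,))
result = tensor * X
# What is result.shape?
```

(2, 5, 4, 6)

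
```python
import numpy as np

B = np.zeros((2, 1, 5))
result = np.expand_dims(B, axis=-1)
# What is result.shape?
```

(2, 1, 5, 1)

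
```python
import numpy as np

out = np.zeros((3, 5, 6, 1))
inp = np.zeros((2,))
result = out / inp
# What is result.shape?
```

(3, 5, 6, 2)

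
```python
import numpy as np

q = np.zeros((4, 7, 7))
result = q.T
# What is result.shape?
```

(7, 7, 4)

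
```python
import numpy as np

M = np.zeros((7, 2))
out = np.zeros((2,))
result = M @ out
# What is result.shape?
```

(7,)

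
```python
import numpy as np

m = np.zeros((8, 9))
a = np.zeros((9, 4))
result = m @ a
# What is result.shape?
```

(8, 4)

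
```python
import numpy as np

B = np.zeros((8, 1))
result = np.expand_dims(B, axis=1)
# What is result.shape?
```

(8, 1, 1)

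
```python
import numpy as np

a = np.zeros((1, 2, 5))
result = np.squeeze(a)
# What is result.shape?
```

(2, 5)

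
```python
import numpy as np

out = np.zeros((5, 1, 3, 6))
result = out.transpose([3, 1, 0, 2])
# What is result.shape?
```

(6, 1, 5, 3)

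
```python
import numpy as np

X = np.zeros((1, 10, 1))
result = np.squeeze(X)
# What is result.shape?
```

(10,)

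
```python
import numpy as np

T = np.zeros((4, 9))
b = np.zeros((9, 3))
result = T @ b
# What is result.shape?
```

(4, 3)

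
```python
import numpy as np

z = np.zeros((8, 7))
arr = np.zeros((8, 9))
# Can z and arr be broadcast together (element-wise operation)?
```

No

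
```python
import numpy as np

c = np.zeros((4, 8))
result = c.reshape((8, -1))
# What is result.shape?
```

(8, 4)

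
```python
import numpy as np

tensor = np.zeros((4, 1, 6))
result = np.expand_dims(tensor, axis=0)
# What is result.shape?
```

(1, 4, 1, 6)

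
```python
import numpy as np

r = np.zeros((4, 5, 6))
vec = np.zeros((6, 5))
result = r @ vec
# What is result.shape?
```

(4, 5, 5)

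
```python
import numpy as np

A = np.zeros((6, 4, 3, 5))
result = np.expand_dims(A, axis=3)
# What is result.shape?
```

(6, 4, 3, 1, 5)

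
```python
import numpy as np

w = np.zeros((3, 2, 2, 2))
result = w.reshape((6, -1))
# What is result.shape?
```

(6, 4)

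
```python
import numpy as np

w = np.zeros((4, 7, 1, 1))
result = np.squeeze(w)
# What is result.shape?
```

(4, 7)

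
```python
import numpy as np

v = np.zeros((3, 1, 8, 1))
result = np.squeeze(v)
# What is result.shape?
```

(3, 8)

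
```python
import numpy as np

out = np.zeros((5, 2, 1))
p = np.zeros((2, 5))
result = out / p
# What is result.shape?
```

(5, 2, 5)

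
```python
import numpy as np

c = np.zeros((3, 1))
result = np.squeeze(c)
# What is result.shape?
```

(3,)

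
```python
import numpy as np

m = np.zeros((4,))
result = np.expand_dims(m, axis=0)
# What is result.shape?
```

(1, 4)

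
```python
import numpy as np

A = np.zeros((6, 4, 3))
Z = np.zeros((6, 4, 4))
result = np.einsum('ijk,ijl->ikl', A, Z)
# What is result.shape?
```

(6, 3, 4)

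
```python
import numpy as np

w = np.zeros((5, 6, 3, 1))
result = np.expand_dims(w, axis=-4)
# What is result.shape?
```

(5, 1, 6, 3, 1)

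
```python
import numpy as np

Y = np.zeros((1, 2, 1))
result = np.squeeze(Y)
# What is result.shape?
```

(2,)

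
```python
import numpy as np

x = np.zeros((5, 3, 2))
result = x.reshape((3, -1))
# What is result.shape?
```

(3, 10)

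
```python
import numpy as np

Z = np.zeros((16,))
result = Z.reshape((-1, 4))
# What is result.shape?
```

(4, 4)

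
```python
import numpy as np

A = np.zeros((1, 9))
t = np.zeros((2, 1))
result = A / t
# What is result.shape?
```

(2, 9)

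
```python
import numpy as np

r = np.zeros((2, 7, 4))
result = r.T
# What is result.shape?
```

(4, 7, 2)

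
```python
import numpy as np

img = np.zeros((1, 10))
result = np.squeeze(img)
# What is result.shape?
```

(10,)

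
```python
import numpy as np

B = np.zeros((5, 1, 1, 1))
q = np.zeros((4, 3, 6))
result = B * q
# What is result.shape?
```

(5, 4, 3, 6)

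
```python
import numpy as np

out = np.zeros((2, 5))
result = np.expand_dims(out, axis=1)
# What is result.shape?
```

(2, 1, 5)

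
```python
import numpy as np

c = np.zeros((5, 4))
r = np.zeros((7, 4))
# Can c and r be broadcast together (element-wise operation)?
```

No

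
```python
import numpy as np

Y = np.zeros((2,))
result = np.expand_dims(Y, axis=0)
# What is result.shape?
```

(1, 2)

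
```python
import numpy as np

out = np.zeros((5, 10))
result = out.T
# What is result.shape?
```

(10, 5)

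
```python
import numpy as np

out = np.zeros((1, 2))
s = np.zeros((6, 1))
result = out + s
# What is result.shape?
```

(6, 2)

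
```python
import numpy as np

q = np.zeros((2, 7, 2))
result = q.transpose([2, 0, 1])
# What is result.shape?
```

(2, 2, 7)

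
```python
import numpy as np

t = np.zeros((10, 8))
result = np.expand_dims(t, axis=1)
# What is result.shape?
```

(10, 1, 8)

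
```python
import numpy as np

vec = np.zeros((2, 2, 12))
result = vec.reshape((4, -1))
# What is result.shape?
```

(4, 12)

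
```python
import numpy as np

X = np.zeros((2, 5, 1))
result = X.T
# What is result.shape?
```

(1, 5, 2)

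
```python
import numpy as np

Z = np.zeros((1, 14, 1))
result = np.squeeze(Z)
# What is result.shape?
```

(14,)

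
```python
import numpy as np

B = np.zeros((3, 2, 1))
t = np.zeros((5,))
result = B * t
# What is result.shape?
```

(3, 2, 5)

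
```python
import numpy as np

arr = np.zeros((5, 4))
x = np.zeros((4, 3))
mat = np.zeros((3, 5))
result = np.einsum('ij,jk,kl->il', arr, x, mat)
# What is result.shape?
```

(5, 5)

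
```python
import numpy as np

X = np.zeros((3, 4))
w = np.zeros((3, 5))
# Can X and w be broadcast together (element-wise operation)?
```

No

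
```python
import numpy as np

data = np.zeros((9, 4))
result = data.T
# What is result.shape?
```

(4, 9)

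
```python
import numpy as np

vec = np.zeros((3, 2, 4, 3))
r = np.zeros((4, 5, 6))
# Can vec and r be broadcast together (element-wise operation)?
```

No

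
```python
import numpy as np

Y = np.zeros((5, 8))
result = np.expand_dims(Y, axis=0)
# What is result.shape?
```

(1, 5, 8)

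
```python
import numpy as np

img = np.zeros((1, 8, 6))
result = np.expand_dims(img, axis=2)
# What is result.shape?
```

(1, 8, 1, 6)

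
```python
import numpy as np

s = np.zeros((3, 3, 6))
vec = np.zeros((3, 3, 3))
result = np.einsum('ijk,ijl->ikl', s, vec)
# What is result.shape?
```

(3, 6, 3)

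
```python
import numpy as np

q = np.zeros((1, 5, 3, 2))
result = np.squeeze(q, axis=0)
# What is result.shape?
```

(5, 3, 2)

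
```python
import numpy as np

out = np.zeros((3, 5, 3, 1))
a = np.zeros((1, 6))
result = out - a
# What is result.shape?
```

(3, 5, 3, 6)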